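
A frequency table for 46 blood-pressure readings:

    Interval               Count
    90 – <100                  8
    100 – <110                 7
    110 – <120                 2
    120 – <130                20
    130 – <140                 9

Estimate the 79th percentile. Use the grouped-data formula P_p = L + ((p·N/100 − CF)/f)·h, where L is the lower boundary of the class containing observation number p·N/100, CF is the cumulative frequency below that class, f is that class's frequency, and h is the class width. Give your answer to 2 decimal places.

N = 46; target position k = 79/100 · 46 = 36.34.
Cumulative frequencies: 8, 15, 17, 37, 46.
Observation 36.34 falls in the class 120 – <130.
L = 120, CF = 17, f = 20, h = 10.
P79 = 120 + ((36.34 − 17)/20)·10 = 120 + 9.67 = 129.67.

129.67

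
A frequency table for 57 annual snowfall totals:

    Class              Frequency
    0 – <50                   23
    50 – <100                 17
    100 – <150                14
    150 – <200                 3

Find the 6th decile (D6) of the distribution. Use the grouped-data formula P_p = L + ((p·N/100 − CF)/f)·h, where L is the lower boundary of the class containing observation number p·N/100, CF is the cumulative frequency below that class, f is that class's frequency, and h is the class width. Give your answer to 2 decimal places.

82.94

N = 57; target position k = 60/100 · 57 = 34.2.
Cumulative frequencies: 23, 40, 54, 57.
Observation 34.2 falls in the class 50 – <100.
L = 50, CF = 23, f = 17, h = 50.
P60 = 50 + ((34.2 − 23)/17)·50 = 50 + 32.9412 = 82.9412.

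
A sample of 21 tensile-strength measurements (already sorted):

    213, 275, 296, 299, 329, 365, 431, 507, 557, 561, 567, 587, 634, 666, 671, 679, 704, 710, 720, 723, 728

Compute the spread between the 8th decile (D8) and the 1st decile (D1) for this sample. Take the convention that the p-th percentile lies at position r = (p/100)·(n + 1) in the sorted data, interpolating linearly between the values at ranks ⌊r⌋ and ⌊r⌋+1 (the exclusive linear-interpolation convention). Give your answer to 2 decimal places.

428.40

n = 21.
P10: r = 2.2; ranks 2–3 are 275, 296; interpolating gives 279.2.
P80: r = 17.6; ranks 17–18 are 704, 710; interpolating gives 707.6.
Difference: 707.6 − 279.2 = 428.4.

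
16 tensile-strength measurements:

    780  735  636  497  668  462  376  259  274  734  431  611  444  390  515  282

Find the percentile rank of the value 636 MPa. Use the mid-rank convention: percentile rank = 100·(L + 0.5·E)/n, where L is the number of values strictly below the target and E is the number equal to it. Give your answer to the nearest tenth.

Sorted: 259, 274, 282, 376, 390, 431, 444, 462, 497, 515, 611, 636, 668, 734, 735, 780.
Count below 636: L = 11; count equal: E = 1; n = 16.
Percentile rank = 100·(11 + 0.5·1)/16 = 100·11.5/16 = 71.88.

71.9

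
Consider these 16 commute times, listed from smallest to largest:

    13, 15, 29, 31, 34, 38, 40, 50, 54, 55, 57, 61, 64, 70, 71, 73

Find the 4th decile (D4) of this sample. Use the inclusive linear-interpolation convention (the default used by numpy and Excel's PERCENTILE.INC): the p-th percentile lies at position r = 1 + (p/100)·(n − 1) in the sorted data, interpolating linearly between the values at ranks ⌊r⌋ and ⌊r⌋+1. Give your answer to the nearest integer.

40

n = 16.
r = 1 + (40/100)·(16 − 1) = 1 + 6 = 7.
r is an integer, so P40 is the value at rank 7: 40.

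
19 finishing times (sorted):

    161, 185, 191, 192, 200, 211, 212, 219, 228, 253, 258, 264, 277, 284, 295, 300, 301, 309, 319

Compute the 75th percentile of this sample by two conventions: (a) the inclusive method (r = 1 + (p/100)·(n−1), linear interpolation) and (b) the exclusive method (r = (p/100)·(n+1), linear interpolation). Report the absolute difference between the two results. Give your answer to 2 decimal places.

5.50

n = 19.
(a) r = 14.5; between ranks 14 (284) and 15 (295): 289.5.
(b) r = 15 → value at rank 15 = 295.
|289.5 − 295| = 5.5.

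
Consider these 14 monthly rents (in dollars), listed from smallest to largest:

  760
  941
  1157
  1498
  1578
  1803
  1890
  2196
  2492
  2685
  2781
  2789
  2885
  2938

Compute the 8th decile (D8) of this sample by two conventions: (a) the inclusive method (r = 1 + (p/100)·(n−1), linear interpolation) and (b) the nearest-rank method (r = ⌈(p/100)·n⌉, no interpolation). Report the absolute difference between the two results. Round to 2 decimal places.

n = 14.
(a) r = 11.4; between ranks 11 (2781) and 12 (2789): 2784.2.
(b) the nearest-rank method: rank 12 → 2789.
|2784.2 − 2789| = 4.8.

4.80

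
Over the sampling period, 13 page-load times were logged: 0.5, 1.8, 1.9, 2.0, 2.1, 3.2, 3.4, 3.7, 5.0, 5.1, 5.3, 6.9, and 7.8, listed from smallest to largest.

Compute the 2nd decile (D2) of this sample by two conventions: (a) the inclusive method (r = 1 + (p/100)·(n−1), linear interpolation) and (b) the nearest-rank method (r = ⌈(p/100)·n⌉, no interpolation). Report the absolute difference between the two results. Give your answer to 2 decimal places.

n = 13.
(a) r = 3.4; between ranks 3 (1.9) and 4 (2.0): 1.94.
(b) the nearest-rank method: rank 3 → 1.9.
|1.94 − 1.9| = 0.04.

0.04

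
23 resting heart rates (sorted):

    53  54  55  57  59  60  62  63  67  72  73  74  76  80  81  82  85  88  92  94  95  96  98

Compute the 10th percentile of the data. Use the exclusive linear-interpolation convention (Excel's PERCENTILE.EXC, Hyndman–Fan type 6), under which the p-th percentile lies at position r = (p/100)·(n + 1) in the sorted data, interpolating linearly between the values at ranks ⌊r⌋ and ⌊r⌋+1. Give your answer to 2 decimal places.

54.40

n = 23.
r = (10/100)·(23 + 1) = 2.4.
Rank 2 is 54 and rank 3 is 55.
Interpolate: 54 + 0.4·(55 − 54) = 54 + 0.4·1 = 54.4.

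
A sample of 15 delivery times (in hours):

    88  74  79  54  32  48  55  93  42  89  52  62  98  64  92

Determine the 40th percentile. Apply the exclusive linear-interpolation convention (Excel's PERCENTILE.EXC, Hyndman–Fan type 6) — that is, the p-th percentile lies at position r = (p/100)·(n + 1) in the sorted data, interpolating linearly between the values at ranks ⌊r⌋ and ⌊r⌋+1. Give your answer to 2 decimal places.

57.80

Sorted: 32, 42, 48, 52, 54, 55, 62, 64, 74, 79, 88, 89, 92, 93, 98.
n = 15.
r = (40/100)·(15 + 1) = 6.4.
Rank 6 is 55 and rank 7 is 62.
Interpolate: 55 + 0.4·(62 − 55) = 55 + 0.4·7 = 57.8.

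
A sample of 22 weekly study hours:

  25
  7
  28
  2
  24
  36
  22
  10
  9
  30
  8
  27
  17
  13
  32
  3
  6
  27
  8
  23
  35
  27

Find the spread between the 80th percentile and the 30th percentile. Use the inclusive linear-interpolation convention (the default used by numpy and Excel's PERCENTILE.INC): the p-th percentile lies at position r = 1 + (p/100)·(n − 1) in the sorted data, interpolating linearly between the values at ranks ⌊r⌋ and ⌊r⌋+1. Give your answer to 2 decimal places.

Sorted: 2, 3, 6, 7, 8, 8, 9, 10, 13, 17, 22, 23, 24, 25, 27, 27, 27, 28, 30, 32, 35, 36.
n = 22.
P30: r = 7.3; ranks 7–8 are 9, 10; interpolating gives 9.3.
P80: r = 17.8; ranks 17–18 are 27, 28; interpolating gives 27.8.
Difference: 27.8 − 9.3 = 18.5.

18.50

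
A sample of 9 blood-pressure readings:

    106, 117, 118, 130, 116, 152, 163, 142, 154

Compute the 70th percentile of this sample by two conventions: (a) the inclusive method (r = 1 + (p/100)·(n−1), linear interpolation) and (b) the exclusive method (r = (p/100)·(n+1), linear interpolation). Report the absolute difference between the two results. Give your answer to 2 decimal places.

Sorted: 106, 116, 117, 118, 130, 142, 152, 154, 163.
n = 9.
(a) r = 6.6; between ranks 6 (142) and 7 (152): 148.
(b) r = 7 → value at rank 7 = 152.
|148 − 152| = 4.

4.00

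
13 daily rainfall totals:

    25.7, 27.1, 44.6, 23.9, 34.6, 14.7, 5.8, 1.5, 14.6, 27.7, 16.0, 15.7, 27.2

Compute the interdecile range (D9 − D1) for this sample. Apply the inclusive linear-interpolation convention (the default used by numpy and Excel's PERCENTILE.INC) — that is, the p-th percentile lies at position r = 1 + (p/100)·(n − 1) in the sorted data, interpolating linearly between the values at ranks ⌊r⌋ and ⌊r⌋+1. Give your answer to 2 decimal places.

Sorted: 1.5, 5.8, 14.6, 14.7, 15.7, 16.0, 23.9, 25.7, 27.1, 27.2, 27.7, 34.6, 44.6.
n = 13.
P10: r = 2.2; ranks 2–3 are 5.8, 14.6; interpolating gives 7.56.
P90: r = 11.8; ranks 11–12 are 27.7, 34.6; interpolating gives 33.22.
Difference: 33.22 − 7.56 = 25.66.

25.66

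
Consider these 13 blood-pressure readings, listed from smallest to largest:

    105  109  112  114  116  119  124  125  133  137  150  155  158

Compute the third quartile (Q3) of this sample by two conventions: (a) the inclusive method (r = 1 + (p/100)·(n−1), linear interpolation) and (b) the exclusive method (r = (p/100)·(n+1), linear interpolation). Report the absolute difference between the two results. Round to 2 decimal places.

n = 13.
(a) r = 10 → value at rank 10 = 137.
(b) r = 10.5; between ranks 10 (137) and 11 (150): 143.5.
|137 − 143.5| = 6.5.

6.50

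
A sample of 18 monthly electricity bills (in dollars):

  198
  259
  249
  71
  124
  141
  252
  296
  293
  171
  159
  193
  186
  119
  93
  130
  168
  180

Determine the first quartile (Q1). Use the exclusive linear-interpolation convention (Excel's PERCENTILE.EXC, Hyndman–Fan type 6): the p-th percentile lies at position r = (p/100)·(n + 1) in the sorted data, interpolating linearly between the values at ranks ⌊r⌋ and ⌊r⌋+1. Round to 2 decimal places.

Sorted: 71, 93, 119, 124, 130, 141, 159, 168, 171, 180, 186, 193, 198, 249, 252, 259, 293, 296.
n = 18.
r = (25/100)·(18 + 1) = 4.75.
Rank 4 is 124 and rank 5 is 130.
Interpolate: 124 + 0.75·(130 − 124) = 124 + 0.75·6 = 128.5.

128.50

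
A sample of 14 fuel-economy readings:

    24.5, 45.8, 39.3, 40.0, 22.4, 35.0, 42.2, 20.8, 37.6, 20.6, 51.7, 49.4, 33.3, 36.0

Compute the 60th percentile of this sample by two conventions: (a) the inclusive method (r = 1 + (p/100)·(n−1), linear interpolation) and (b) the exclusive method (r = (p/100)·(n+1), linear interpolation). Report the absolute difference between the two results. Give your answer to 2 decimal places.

Sorted: 20.6, 20.8, 22.4, 24.5, 33.3, 35.0, 36.0, 37.6, 39.3, 40.0, 42.2, 45.8, 49.4, 51.7.
n = 14.
(a) r = 8.8; between ranks 8 (37.6) and 9 (39.3): 38.96.
(b) r = 9 → value at rank 9 = 39.3.
|38.96 − 39.3| = 0.34.

0.34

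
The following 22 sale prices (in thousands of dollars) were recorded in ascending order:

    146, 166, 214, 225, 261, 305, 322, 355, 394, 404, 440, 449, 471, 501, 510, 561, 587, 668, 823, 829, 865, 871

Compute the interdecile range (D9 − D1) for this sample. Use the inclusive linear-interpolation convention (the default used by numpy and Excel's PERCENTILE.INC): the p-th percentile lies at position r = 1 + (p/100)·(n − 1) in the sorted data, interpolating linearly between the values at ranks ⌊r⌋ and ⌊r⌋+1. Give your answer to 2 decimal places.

613.30

n = 22.
P10: r = 3.1; ranks 3–4 are 214, 225; interpolating gives 215.1.
P90: r = 19.9; ranks 19–20 are 823, 829; interpolating gives 828.4.
Difference: 828.4 − 215.1 = 613.3.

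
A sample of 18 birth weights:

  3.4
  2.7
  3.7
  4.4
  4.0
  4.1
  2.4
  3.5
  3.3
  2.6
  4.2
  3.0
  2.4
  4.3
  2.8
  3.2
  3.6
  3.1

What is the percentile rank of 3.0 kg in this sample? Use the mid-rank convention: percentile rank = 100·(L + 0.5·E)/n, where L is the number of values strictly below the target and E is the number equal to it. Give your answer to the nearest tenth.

30.6

Sorted: 2.4, 2.4, 2.6, 2.7, 2.8, 3.0, 3.1, 3.2, 3.3, 3.4, 3.5, 3.6, 3.7, 4.0, 4.1, 4.2, 4.3, 4.4.
Count below 3.0: L = 5; count equal: E = 1; n = 18.
Percentile rank = 100·(5 + 0.5·1)/18 = 100·5.5/18 = 30.56.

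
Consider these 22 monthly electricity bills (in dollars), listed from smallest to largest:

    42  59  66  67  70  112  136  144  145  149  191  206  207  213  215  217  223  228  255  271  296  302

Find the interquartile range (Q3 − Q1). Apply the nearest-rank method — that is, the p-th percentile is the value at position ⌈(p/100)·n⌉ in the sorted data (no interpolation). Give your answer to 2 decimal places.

n = 22.
P25: rank ⌈25/100·22⌉ = 6 → 112.
P75: rank ⌈75/100·22⌉ = 17 → 223.
Difference: 223 − 112 = 111.

111.00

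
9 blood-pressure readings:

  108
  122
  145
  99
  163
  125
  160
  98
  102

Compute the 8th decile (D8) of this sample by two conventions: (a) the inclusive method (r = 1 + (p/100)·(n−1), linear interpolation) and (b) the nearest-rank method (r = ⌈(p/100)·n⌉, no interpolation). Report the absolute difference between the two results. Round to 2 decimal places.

Sorted: 98, 99, 102, 108, 122, 125, 145, 160, 163.
n = 9.
(a) r = 7.4; between ranks 7 (145) and 8 (160): 151.
(b) the nearest-rank method: rank 8 → 160.
|151 − 160| = 9.

9.00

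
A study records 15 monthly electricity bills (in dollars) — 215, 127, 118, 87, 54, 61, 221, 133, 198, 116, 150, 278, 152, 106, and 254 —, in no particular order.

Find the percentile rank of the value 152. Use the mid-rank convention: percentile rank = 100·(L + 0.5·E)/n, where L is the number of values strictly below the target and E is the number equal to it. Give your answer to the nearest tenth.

Sorted: 54, 61, 87, 106, 116, 118, 127, 133, 150, 152, 198, 215, 221, 254, 278.
Count below 152: L = 9; count equal: E = 1; n = 15.
Percentile rank = 100·(9 + 0.5·1)/15 = 100·9.5/15 = 63.33.

63.3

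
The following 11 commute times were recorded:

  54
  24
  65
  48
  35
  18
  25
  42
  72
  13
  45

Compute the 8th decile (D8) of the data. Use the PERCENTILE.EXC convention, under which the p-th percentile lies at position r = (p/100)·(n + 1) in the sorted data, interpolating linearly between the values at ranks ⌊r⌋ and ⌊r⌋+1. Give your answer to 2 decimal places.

Sorted: 13, 18, 24, 25, 35, 42, 45, 48, 54, 65, 72.
n = 11.
r = (80/100)·(11 + 1) = 9.6.
Rank 9 is 54 and rank 10 is 65.
Interpolate: 54 + 0.6·(65 − 54) = 54 + 0.6·11 = 60.6.

60.60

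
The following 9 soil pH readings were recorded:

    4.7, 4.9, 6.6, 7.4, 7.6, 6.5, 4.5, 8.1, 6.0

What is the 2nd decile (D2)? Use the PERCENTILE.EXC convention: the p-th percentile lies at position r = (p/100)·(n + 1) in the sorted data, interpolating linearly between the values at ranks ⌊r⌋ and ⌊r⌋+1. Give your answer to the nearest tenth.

Sorted: 4.5, 4.7, 4.9, 6.0, 6.5, 6.6, 7.4, 7.6, 8.1.
n = 9.
r = (20/100)·(9 + 1) = 2.
r is an integer, so P20 is the value at rank 2: 4.7.

4.7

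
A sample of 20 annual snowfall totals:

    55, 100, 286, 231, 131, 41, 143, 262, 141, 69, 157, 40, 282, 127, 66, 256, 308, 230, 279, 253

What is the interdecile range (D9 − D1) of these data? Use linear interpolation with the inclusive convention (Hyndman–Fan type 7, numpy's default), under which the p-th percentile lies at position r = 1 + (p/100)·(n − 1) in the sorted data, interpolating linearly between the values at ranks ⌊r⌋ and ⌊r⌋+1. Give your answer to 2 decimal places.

Sorted: 40, 41, 55, 66, 69, 100, 127, 131, 141, 143, 157, 230, 231, 253, 256, 262, 279, 282, 286, 308.
n = 20.
P10: r = 2.9; ranks 2–3 are 41, 55; interpolating gives 53.6.
P90: r = 18.1; ranks 18–19 are 282, 286; interpolating gives 282.4.
Difference: 282.4 − 53.6 = 228.8.

228.80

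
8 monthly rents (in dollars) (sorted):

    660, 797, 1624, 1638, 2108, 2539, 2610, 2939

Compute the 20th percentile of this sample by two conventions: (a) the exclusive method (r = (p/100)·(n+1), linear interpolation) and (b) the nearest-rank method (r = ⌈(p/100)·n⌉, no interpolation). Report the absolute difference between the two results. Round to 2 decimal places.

27.40

n = 8.
(a) r = 1.8; between ranks 1 (660) and 2 (797): 769.6.
(b) the nearest-rank method: rank 2 → 797.
|769.6 − 797| = 27.4.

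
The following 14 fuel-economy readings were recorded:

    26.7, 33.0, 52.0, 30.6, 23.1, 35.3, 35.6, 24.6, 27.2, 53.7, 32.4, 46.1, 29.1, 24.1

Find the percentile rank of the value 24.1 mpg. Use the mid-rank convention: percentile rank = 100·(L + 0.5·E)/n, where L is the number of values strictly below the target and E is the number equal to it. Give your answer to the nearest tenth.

10.7

Sorted: 23.1, 24.1, 24.6, 26.7, 27.2, 29.1, 30.6, 32.4, 33.0, 35.3, 35.6, 46.1, 52.0, 53.7.
Count below 24.1: L = 1; count equal: E = 1; n = 14.
Percentile rank = 100·(1 + 0.5·1)/14 = 100·1.5/14 = 10.71.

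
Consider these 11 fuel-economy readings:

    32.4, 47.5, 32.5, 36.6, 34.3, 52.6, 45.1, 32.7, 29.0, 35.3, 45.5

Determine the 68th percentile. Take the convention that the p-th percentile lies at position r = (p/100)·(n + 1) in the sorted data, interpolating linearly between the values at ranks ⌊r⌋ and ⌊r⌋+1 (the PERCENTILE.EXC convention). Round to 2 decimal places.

45.16

Sorted: 29.0, 32.4, 32.5, 32.7, 34.3, 35.3, 36.6, 45.1, 45.5, 47.5, 52.6.
n = 11.
r = (68/100)·(11 + 1) = 8.16.
Rank 8 is 45.1 and rank 9 is 45.5.
Interpolate: 45.1 + 0.16·(45.5 − 45.1) = 45.1 + 0.16·0.4 = 45.164.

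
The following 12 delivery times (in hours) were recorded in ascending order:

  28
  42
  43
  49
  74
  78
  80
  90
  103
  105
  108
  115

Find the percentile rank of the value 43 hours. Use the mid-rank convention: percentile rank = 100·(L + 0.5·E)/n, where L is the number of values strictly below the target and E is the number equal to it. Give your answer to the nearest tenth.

Count below 43: L = 2; count equal: E = 1; n = 12.
Percentile rank = 100·(2 + 0.5·1)/12 = 100·2.5/12 = 20.83.

20.8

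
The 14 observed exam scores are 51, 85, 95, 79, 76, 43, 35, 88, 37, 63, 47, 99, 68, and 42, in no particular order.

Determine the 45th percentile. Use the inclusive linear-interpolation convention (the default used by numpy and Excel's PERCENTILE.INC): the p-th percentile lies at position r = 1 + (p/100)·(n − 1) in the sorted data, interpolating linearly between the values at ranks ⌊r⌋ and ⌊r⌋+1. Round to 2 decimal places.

Sorted: 35, 37, 42, 43, 47, 51, 63, 68, 76, 79, 85, 88, 95, 99.
n = 14.
r = 1 + (45/100)·(14 − 1) = 1 + 5.85 = 6.85.
Rank 6 is 51 and rank 7 is 63.
Interpolate: 51 + 0.85·(63 − 51) = 51 + 0.85·12 = 61.2.

61.20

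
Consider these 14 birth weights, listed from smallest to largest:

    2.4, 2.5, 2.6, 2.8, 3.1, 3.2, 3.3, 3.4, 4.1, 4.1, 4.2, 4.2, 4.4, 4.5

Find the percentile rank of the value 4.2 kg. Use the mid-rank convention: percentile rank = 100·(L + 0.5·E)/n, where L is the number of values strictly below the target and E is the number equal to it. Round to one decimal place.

78.6

Count below 4.2: L = 10; count equal: E = 2; n = 14.
Percentile rank = 100·(10 + 0.5·2)/14 = 100·11/14 = 78.57.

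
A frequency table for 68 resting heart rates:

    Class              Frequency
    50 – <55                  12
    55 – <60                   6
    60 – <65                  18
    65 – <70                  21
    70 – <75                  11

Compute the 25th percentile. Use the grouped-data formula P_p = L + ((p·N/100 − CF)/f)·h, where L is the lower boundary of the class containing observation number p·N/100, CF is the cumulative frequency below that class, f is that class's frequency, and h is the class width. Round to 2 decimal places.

59.17

N = 68; target position k = 25/100 · 68 = 17.
Cumulative frequencies: 12, 18, 36, 57, 68.
Observation 17 falls in the class 55 – <60.
L = 55, CF = 12, f = 6, h = 5.
P25 = 55 + ((17 − 12)/6)·5 = 55 + 4.16667 = 59.1667.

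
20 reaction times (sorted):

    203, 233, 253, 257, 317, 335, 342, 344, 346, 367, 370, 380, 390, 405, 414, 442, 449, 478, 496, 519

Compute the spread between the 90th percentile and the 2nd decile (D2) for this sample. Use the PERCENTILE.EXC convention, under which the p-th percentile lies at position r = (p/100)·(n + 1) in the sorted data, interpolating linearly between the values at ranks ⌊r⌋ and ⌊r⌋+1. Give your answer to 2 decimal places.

n = 20.
P20: r = 4.2; ranks 4–5 are 257, 317; interpolating gives 269.
P90: r = 18.9; ranks 18–19 are 478, 496; interpolating gives 494.2.
Difference: 494.2 − 269 = 225.2.

225.20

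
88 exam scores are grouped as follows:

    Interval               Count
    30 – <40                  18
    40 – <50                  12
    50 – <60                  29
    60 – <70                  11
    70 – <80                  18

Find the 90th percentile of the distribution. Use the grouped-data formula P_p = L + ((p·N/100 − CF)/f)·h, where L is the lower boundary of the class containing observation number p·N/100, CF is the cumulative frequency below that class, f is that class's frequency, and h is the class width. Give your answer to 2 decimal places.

N = 88; target position k = 90/100 · 88 = 79.2.
Cumulative frequencies: 18, 30, 59, 70, 88.
Observation 79.2 falls in the class 70 – <80.
L = 70, CF = 70, f = 18, h = 10.
P90 = 70 + ((79.2 − 70)/18)·10 = 70 + 5.11111 = 75.1111.

75.11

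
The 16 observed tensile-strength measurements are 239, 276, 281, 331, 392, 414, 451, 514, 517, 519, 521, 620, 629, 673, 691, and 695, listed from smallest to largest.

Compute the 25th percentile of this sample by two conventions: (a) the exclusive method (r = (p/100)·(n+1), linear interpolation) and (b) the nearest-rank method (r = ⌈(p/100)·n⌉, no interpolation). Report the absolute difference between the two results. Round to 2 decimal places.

n = 16.
(a) r = 4.25; between ranks 4 (331) and 5 (392): 346.25.
(b) the nearest-rank method: rank 4 → 331.
|346.25 − 331| = 15.25.

15.25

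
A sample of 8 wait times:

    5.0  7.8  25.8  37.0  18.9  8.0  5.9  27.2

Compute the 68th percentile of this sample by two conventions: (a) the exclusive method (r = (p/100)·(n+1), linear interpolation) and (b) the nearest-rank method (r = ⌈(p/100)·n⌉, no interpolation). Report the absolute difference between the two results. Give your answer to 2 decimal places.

0.17

Sorted: 5.0, 5.9, 7.8, 8.0, 18.9, 25.8, 27.2, 37.0.
n = 8.
(a) r = 6.12; between ranks 6 (25.8) and 7 (27.2): 25.968.
(b) the nearest-rank method: rank 6 → 25.8.
|25.968 − 25.8| = 0.168.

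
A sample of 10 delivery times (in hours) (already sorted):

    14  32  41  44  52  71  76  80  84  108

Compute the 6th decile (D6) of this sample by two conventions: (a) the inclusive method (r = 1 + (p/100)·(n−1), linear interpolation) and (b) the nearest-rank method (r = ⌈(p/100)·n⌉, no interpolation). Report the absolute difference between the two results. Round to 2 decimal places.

n = 10.
(a) r = 6.4; between ranks 6 (71) and 7 (76): 73.
(b) the nearest-rank method: rank 6 → 71.
|73 − 71| = 2.

2.00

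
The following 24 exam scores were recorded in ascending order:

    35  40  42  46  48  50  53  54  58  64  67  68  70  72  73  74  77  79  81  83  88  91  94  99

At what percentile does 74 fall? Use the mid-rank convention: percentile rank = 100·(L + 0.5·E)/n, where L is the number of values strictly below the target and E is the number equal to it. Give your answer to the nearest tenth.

64.6

Count below 74: L = 15; count equal: E = 1; n = 24.
Percentile rank = 100·(15 + 0.5·1)/24 = 100·15.5/24 = 64.58.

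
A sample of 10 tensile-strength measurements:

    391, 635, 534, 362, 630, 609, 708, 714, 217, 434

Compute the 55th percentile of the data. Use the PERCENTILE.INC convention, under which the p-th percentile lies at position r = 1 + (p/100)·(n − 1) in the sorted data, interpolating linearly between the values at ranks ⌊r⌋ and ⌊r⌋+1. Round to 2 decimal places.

Sorted: 217, 362, 391, 434, 534, 609, 630, 635, 708, 714.
n = 10.
r = 1 + (55/100)·(10 − 1) = 1 + 4.95 = 5.95.
Rank 5 is 534 and rank 6 is 609.
Interpolate: 534 + 0.95·(609 − 534) = 534 + 0.95·75 = 605.25.

605.25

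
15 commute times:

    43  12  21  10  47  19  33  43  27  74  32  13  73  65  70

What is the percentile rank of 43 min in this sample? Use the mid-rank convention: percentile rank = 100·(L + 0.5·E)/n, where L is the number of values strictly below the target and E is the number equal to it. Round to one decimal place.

60.0

Sorted: 10, 12, 13, 19, 21, 27, 32, 33, 43, 43, 47, 65, 70, 73, 74.
Count below 43: L = 8; count equal: E = 2; n = 15.
Percentile rank = 100·(8 + 0.5·2)/15 = 100·9/15 = 60.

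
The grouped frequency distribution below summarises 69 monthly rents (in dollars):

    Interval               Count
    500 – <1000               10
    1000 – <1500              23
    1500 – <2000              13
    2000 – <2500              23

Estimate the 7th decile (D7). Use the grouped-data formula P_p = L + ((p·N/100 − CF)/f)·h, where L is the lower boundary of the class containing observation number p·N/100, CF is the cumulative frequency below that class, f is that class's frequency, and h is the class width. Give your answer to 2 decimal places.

N = 69; target position k = 70/100 · 69 = 48.3.
Cumulative frequencies: 10, 33, 46, 69.
Observation 48.3 falls in the class 2000 – <2500.
L = 2000, CF = 46, f = 23, h = 500.
P70 = 2000 + ((48.3 − 46)/23)·500 = 2000 + 50 = 2050.

2050.00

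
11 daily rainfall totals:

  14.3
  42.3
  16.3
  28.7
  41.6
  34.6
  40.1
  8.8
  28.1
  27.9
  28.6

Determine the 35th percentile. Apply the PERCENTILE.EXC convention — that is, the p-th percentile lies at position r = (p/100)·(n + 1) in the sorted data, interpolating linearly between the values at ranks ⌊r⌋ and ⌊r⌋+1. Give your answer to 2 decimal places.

27.94

Sorted: 8.8, 14.3, 16.3, 27.9, 28.1, 28.6, 28.7, 34.6, 40.1, 41.6, 42.3.
n = 11.
r = (35/100)·(11 + 1) = 4.2.
Rank 4 is 27.9 and rank 5 is 28.1.
Interpolate: 27.9 + 0.2·(28.1 − 27.9) = 27.9 + 0.2·0.2 = 27.94.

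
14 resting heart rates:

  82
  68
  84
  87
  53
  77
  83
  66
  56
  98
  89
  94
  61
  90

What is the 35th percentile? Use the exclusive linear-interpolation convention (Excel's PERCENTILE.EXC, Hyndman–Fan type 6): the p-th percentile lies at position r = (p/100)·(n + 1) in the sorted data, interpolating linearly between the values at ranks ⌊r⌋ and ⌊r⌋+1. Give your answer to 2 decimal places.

Sorted: 53, 56, 61, 66, 68, 77, 82, 83, 84, 87, 89, 90, 94, 98.
n = 14.
r = (35/100)·(14 + 1) = 5.25.
Rank 5 is 68 and rank 6 is 77.
Interpolate: 68 + 0.25·(77 − 68) = 68 + 0.25·9 = 70.25.

70.25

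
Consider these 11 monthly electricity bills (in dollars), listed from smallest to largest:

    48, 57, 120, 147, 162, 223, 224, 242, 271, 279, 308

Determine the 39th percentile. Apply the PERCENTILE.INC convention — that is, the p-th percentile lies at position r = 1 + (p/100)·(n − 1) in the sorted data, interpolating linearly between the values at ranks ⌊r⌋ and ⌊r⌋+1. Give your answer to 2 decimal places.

160.50

n = 11.
r = 1 + (39/100)·(11 − 1) = 1 + 3.9 = 4.9.
Rank 4 is 147 and rank 5 is 162.
Interpolate: 147 + 0.9·(162 − 147) = 147 + 0.9·15 = 160.5.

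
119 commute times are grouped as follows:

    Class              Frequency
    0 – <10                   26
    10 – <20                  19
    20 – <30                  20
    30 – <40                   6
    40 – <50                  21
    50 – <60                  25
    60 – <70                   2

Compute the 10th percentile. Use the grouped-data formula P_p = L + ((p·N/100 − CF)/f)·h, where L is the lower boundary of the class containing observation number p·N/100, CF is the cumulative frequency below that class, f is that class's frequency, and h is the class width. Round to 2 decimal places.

N = 119; target position k = 10/100 · 119 = 11.9.
Cumulative frequencies: 26, 45, 65, 71, 92, 117, 119.
Observation 11.9 falls in the class 0 – <10.
L = 0, CF = 0, f = 26, h = 10.
P10 = 0 + ((11.9 − 0)/26)·10 = 0 + 4.57692 = 4.57692.

4.58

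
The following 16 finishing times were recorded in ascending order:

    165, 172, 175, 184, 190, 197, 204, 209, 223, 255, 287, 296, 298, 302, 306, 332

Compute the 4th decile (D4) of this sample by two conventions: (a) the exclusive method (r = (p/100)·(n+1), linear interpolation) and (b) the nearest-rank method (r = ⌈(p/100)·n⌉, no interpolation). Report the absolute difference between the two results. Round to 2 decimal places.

1.40

n = 16.
(a) r = 6.8; between ranks 6 (197) and 7 (204): 202.6.
(b) the nearest-rank method: rank 7 → 204.
|202.6 − 204| = 1.4.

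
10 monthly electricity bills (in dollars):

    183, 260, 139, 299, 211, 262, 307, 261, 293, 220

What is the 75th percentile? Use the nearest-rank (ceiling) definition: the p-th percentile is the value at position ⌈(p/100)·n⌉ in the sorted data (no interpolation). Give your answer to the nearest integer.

Sorted: 139, 183, 211, 220, 260, 261, 262, 293, 299, 307.
n = 10.
Position = ⌈75/100 · 10⌉ = ⌈7.5⌉ = 8.
The value at rank 8 is 293.

293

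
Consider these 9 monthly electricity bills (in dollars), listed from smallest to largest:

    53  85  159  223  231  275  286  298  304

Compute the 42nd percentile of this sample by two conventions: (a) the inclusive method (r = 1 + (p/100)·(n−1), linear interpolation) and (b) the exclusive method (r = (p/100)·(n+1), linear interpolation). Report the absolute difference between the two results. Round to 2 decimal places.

1.28

n = 9.
(a) r = 4.36; between ranks 4 (223) and 5 (231): 225.88.
(b) r = 4.2; between ranks 4 (223) and 5 (231): 224.6.
|225.88 − 224.6| = 1.28.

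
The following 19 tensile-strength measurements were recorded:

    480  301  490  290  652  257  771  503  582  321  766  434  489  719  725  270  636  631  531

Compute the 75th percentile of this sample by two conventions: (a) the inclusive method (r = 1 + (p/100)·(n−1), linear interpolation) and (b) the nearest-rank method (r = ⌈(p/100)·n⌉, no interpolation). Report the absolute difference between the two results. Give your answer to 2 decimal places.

8.00

Sorted: 257, 270, 290, 301, 321, 434, 480, 489, 490, 503, 531, 582, 631, 636, 652, 719, 725, 766, 771.
n = 19.
(a) r = 14.5; between ranks 14 (636) and 15 (652): 644.
(b) the nearest-rank method: rank 15 → 652.
|644 − 652| = 8.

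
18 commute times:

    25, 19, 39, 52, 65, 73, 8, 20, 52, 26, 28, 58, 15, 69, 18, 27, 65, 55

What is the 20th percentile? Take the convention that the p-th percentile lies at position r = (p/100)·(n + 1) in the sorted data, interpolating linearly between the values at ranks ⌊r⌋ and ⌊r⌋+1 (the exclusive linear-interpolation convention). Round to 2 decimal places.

18.80

Sorted: 8, 15, 18, 19, 20, 25, 26, 27, 28, 39, 52, 52, 55, 58, 65, 65, 69, 73.
n = 18.
r = (20/100)·(18 + 1) = 3.8.
Rank 3 is 18 and rank 4 is 19.
Interpolate: 18 + 0.8·(19 − 18) = 18 + 0.8·1 = 18.8.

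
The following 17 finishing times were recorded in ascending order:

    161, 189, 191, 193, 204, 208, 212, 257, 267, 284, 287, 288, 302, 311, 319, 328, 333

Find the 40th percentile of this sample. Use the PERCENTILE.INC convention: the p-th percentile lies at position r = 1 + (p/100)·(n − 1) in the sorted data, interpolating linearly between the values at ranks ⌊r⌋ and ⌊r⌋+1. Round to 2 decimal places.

230.00

n = 17.
r = 1 + (40/100)·(17 − 1) = 1 + 6.4 = 7.4.
Rank 7 is 212 and rank 8 is 257.
Interpolate: 212 + 0.4·(257 − 212) = 212 + 0.4·45 = 230.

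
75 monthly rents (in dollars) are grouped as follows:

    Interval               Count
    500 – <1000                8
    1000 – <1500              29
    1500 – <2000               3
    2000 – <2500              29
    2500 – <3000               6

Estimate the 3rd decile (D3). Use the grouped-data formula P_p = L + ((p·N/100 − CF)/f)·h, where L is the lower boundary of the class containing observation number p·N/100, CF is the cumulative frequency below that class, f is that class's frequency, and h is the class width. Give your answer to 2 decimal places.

1250.00

N = 75; target position k = 30/100 · 75 = 22.5.
Cumulative frequencies: 8, 37, 40, 69, 75.
Observation 22.5 falls in the class 1000 – <1500.
L = 1000, CF = 8, f = 29, h = 500.
P30 = 1000 + ((22.5 − 8)/29)·500 = 1000 + 250 = 1250.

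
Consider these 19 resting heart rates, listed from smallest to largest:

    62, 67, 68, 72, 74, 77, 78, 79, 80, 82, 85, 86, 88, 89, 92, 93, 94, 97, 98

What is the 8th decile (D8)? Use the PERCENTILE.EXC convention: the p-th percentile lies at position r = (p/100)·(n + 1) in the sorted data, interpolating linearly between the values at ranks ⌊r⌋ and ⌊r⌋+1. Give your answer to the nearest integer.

n = 19.
r = (80/100)·(19 + 1) = 16.
r is an integer, so P80 is the value at rank 16: 93.

93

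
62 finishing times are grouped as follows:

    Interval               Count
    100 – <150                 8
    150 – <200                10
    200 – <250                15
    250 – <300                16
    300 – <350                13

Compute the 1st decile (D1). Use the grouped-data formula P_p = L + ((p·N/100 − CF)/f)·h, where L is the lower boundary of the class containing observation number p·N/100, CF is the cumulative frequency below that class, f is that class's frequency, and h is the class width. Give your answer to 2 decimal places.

N = 62; target position k = 10/100 · 62 = 6.2.
Cumulative frequencies: 8, 18, 33, 49, 62.
Observation 6.2 falls in the class 100 – <150.
L = 100, CF = 0, f = 8, h = 50.
P10 = 100 + ((6.2 − 0)/8)·50 = 100 + 38.75 = 138.75.

138.75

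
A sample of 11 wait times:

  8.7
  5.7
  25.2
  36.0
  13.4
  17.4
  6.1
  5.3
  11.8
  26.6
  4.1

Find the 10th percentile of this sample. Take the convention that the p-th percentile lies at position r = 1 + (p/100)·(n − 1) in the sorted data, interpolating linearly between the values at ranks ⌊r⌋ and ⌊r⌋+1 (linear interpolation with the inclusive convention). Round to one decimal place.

Sorted: 4.1, 5.3, 5.7, 6.1, 8.7, 11.8, 13.4, 17.4, 25.2, 26.6, 36.0.
n = 11.
r = 1 + (10/100)·(11 − 1) = 1 + 1 = 2.
r is an integer, so P10 is the value at rank 2: 5.3.

5.3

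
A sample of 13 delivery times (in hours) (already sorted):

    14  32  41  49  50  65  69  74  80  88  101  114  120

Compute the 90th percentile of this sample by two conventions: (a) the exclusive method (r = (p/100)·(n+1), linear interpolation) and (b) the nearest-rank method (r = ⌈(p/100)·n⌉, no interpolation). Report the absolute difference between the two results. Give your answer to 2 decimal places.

n = 13.
(a) r = 12.6; between ranks 12 (114) and 13 (120): 117.6.
(b) the nearest-rank method: rank 12 → 114.
|117.6 − 114| = 3.6.

3.60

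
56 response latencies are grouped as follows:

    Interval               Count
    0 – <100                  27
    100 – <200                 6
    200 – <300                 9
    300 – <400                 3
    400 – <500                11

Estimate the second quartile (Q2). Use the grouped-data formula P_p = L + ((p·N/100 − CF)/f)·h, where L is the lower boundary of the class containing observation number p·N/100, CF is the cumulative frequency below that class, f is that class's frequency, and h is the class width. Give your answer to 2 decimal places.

116.67

N = 56; target position k = 50/100 · 56 = 28.
Cumulative frequencies: 27, 33, 42, 45, 56.
Observation 28 falls in the class 100 – <200.
L = 100, CF = 27, f = 6, h = 100.
P50 = 100 + ((28 − 27)/6)·100 = 100 + 16.6667 = 116.667.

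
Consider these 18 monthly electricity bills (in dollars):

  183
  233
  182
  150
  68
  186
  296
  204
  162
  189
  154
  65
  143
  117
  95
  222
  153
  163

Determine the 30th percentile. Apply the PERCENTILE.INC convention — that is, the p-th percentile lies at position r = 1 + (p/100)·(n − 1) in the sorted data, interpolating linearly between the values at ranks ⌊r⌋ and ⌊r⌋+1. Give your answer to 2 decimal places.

150.30

Sorted: 65, 68, 95, 117, 143, 150, 153, 154, 162, 163, 182, 183, 186, 189, 204, 222, 233, 296.
n = 18.
r = 1 + (30/100)·(18 − 1) = 1 + 5.1 = 6.1.
Rank 6 is 150 and rank 7 is 153.
Interpolate: 150 + 0.1·(153 − 150) = 150 + 0.1·3 = 150.3.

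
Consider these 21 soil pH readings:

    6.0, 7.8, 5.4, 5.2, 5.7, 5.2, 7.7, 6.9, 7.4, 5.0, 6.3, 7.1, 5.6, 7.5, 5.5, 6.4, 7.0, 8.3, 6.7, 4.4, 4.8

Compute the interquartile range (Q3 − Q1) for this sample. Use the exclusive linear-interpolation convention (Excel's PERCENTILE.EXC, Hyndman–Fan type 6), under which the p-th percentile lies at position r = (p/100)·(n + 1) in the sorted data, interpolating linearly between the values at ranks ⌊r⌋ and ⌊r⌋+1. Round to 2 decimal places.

Sorted: 4.4, 4.8, 5.0, 5.2, 5.2, 5.4, 5.5, 5.6, 5.7, 6.0, 6.3, 6.4, 6.7, 6.9, 7.0, 7.1, 7.4, 7.5, 7.7, 7.8, 8.3.
n = 21.
P25: r = 5.5; ranks 5–6 are 5.2, 5.4; interpolating gives 5.3.
P75: r = 16.5; ranks 16–17 are 7.1, 7.4; interpolating gives 7.25.
Difference: 7.25 − 5.3 = 1.95.

1.95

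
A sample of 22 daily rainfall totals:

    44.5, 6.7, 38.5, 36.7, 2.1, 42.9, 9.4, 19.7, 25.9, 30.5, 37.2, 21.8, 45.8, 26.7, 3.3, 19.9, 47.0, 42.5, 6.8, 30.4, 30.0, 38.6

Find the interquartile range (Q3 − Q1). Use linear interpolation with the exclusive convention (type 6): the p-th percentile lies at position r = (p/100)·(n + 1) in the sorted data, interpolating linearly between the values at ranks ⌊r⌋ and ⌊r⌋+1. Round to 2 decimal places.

22.45

Sorted: 2.1, 3.3, 6.7, 6.8, 9.4, 19.7, 19.9, 21.8, 25.9, 26.7, 30.0, 30.4, 30.5, 36.7, 37.2, 38.5, 38.6, 42.5, 42.9, 44.5, 45.8, 47.0.
n = 22.
P25: r = 5.75; ranks 5–6 are 9.4, 19.7; interpolating gives 17.125.
P75: r = 17.25; ranks 17–18 are 38.6, 42.5; interpolating gives 39.575.
Difference: 39.575 − 17.125 = 22.45.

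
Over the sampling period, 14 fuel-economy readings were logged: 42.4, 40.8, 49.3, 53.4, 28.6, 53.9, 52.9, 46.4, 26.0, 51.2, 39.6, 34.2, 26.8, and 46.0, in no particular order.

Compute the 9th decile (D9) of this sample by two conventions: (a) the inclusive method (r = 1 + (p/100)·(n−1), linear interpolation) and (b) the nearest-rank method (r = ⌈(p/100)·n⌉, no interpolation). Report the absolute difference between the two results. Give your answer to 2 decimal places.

Sorted: 26.0, 26.8, 28.6, 34.2, 39.6, 40.8, 42.4, 46.0, 46.4, 49.3, 51.2, 52.9, 53.4, 53.9.
n = 14.
(a) r = 12.7; between ranks 12 (52.9) and 13 (53.4): 53.25.
(b) the nearest-rank method: rank 13 → 53.4.
|53.25 − 53.4| = 0.15.

0.15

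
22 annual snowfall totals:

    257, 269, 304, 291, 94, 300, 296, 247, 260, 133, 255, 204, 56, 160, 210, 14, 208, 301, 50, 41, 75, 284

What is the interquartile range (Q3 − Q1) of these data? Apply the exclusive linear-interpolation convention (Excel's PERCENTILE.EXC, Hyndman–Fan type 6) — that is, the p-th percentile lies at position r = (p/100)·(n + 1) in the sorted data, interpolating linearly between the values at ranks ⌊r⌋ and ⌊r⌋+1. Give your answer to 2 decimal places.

Sorted: 14, 41, 50, 56, 75, 94, 133, 160, 204, 208, 210, 247, 255, 257, 260, 269, 284, 291, 296, 300, 301, 304.
n = 22.
P25: r = 5.75; ranks 5–6 are 75, 94; interpolating gives 89.25.
P75: r = 17.25; ranks 17–18 are 284, 291; interpolating gives 285.75.
Difference: 285.75 − 89.25 = 196.5.

196.50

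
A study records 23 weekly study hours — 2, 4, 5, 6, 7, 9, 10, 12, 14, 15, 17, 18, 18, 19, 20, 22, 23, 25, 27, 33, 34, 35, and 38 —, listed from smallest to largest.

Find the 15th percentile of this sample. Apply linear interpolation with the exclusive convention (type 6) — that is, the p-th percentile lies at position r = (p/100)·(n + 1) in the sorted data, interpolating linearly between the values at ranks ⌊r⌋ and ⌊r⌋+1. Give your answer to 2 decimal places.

n = 23.
r = (15/100)·(23 + 1) = 3.6.
Rank 3 is 5 and rank 4 is 6.
Interpolate: 5 + 0.6·(6 − 5) = 5 + 0.6·1 = 5.6.

5.60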